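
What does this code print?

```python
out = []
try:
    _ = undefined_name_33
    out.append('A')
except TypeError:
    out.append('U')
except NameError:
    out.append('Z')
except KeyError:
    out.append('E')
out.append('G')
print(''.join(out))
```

Execution trace: 'Z' (except NameError) → 'G' (after the try/except). Output: ZG

Answer: ZG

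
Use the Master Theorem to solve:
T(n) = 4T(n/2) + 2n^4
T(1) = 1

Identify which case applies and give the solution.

a=4, b=2, f(n)=2n^4. log_2(4) = 2. Since c=4 > 2 and the regularity condition holds (4(n/2)^4 = (4/2^4)n^4 with 4/2^4 < 1), Case 3 applies: T(n) = Θ(f(n)) = O(n^4).

Answer: O(n^4) - Case 3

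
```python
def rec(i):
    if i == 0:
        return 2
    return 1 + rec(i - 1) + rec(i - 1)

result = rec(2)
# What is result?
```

rec(i) = 1 + 2·rec(i-1), rec(0)=2. Closed form: (2+1)·2^2 - 1 = 11.

Answer: 11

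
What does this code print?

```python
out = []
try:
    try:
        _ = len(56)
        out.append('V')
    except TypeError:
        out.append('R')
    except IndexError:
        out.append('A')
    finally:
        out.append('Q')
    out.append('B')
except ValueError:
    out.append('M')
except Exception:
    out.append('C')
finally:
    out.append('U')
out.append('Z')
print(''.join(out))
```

Execution trace: 'R' (inner except TypeError) → 'Q' (inner finally) → 'B' (try body, no exception) → 'U' (finally) → 'Z' (after the try/except). Output: RQBUZ

Answer: RQBUZ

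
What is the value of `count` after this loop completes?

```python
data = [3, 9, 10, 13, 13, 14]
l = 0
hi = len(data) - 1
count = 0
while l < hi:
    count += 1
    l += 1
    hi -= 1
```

Iterations until pointers meet (list length 6)
`count` takes the values: 0 → 1 → 2 → 3

Answer: 3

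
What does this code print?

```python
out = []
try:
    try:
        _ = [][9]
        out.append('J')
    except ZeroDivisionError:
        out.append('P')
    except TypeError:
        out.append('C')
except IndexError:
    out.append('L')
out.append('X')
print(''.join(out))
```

Execution trace: 'L' (outer except IndexError) → 'X' (after the try/except). Output: LX

Answer: LX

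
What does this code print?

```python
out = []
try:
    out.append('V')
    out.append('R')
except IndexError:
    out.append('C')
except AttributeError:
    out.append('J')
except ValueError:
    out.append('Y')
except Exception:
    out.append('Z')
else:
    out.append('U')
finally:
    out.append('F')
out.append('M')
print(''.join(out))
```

Execution trace: 'V' (try body) → 'R' (try body, no exception) → 'U' (else) → 'F' (finally) → 'M' (after the try/except). Output: VRUFM

Answer: VRUFM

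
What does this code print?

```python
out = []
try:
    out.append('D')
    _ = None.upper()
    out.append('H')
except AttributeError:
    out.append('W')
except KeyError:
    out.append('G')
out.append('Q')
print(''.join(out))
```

Execution trace: 'D' (try body) → 'W' (except AttributeError) → 'Q' (after the try/except). Output: DWQ

Answer: DWQ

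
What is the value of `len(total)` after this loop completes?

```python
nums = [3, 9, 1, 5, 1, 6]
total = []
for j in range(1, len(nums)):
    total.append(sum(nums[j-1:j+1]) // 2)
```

Number of 2-element averages
`total` takes the values: [] → [6] → [6, 5] → [6, 5, 3] → [6, 5, 3, 3] → [6, 5, 3, 3, 3]
So `len(total)` = 5

Answer: 5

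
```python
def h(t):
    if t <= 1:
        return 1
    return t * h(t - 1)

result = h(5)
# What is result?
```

h(5) = 5 * 4 * 3 * 2 * 1 = 120

Answer: 120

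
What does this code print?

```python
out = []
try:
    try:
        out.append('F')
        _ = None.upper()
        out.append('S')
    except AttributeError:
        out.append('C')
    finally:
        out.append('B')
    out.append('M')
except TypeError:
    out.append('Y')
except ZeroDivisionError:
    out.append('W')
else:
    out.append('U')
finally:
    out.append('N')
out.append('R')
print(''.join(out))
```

Execution trace: 'F' (inner try body) → 'C' (inner except AttributeError) → 'B' (inner finally) → 'M' (try body, no exception) → 'U' (else) → 'N' (finally) → 'R' (after the try/except). Output: FCBMUNR

Answer: FCBMUNR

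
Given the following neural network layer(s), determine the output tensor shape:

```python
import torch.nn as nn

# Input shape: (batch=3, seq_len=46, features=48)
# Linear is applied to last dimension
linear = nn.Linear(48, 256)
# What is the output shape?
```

Input: (3, 46, 48) -> Output: (3, 46, 256)

Answer: (3, 46, 256)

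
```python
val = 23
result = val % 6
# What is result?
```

Trace:
`val = 23` → val = 23
`result = val % 6` → result = 5
So result = 5

Answer: 5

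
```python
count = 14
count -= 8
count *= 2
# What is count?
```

Trace:
`count = 14` → count = 14
`count -= 8` → count = 6
`count *= 2` → count = 12
So count = 12

Answer: 12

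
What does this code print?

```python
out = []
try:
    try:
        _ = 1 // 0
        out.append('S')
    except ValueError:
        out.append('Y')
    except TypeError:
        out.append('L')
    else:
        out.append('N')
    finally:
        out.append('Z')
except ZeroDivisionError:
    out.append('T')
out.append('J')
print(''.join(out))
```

Execution trace: 'Z' (finally) → 'T' (outer except ZeroDivisionError) → 'J' (after the try/except). Output: ZTJ

Answer: ZTJ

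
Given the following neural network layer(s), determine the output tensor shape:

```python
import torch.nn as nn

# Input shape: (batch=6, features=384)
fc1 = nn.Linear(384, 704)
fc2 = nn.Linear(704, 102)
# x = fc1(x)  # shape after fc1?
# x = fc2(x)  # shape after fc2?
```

Input: (6, 384) -> after fc1: (6, 704) -> Output: (6, 102)

Answer: (6, 102)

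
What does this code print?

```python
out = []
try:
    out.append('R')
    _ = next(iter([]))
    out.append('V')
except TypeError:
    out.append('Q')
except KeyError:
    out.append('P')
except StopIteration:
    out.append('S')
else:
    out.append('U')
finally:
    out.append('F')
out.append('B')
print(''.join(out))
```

Execution trace: 'R' (try body) → 'S' (except StopIteration) → 'F' (finally) → 'B' (after the try/except). Output: RSFB

Answer: RSFB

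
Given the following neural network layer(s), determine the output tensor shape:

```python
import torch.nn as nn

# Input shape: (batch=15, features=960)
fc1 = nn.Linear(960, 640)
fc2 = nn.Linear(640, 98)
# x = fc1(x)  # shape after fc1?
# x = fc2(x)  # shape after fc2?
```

Input: (15, 960) -> after fc1: (15, 640) -> Output: (15, 98)

Answer: (15, 98)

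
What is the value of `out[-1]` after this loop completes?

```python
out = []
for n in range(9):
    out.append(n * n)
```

Last element of squares 0 to 8
`out` takes the values: [] → [0] → [0, 1] → [0, 1, 4] → [0, 1, 4, 9] → [0, 1, 4, 9, 16] → [0, 1, 4, 9, 16, 25] → [0, 1, 4, 9, 16, 25, 36] → [0, 1, 4, 9, 16, 25, 36, 49] → [0, 1, 4, 9, 16, 25, 36, 49, 64]
So `out[-1]` = 64

Answer: 64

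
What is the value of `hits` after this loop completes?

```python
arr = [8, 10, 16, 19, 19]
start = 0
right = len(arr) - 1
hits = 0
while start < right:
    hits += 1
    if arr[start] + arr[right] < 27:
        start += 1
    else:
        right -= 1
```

Steps to find pair summing to 27
`hits` takes the values: 0 → 1 → 2 → 3 → 4

Answer: 4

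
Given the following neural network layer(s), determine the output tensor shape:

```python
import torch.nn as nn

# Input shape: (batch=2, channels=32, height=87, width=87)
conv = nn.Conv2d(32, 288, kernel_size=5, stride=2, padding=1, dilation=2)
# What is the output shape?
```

Input: (2, 32, 87, 87) -> Output: (2, 288, 41, 41)

Answer: (2, 288, 41, 41)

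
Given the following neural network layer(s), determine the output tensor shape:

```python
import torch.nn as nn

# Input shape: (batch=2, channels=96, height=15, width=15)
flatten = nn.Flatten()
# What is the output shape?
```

Input: (2, 96, 15, 15) -> Output: (2, 21600)

Answer: (2, 21600)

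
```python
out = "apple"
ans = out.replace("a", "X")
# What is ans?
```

Trace:
`out = "apple"` → out = 'apple'
`ans = out.replace("a", "X")` → ans = 'Xpple'
So ans = 'Xpple'

Answer: 'Xpple'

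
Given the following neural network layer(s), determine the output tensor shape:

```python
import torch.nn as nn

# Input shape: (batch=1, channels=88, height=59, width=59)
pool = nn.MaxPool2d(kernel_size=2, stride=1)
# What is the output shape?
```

Input: (1, 88, 59, 59) -> Output: (1, 88, 58, 58)

Answer: (1, 88, 58, 58)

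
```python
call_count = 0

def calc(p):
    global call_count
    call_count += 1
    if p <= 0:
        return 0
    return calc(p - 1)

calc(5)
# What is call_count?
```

Linear recursion stepping by 1: 6 calls from p=5 down to ≤0.

Answer: 6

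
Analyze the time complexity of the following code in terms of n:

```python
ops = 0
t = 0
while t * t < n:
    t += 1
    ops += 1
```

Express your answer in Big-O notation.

Each loop level contributes: √n. Multiplying the contributions gives O(√n).

Answer: O(√n)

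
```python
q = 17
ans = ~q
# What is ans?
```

Trace:
`q = 17` → q = 17
`ans = ~q` → ans = -18
So ans = -18

Answer: -18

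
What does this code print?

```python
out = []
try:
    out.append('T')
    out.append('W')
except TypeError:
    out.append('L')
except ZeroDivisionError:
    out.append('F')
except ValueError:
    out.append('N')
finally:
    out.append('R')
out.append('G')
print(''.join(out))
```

Execution trace: 'T' (try body) → 'W' (try body, no exception) → 'R' (finally) → 'G' (after the try/except). Output: TWRG

Answer: TWRG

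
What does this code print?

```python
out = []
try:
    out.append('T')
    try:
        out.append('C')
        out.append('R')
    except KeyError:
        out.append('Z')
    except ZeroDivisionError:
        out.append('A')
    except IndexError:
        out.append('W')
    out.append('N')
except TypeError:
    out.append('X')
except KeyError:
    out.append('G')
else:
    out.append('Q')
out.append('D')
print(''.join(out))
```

Execution trace: 'T' (try body) → 'C' (inner try body) → 'R' (inner try body, no exception) → 'N' (try body, no exception) → 'Q' (else) → 'D' (after the try/except). Output: TCRNQD

Answer: TCRNQD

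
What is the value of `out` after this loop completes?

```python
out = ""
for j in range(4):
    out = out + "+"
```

Repeat '+' 4 times
`out` takes the values: "" → "+" → "++" → "+++" → "++++"

Answer: "++++"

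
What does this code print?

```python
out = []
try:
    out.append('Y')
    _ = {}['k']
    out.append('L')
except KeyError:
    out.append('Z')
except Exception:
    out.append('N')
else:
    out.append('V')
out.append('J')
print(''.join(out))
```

Execution trace: 'Y' (try body) → 'Z' (except KeyError) → 'J' (after the try/except). Output: YZJ

Answer: YZJ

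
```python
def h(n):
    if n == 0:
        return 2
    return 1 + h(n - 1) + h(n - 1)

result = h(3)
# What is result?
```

h(n) = 1 + 2·h(n-1), h(0)=2. Closed form: (2+1)·2^3 - 1 = 23.

Answer: 23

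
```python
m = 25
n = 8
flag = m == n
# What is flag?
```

Trace:
`m = 25` → m = 25
`n = 8` → n = 8
`flag = m == n` → flag = False
So flag = False

Answer: False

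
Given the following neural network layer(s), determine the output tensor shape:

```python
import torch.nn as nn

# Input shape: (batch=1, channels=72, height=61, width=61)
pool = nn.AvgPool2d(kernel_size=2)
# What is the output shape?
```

Input: (1, 72, 61, 61) -> Output: (1, 72, 30, 30)

Answer: (1, 72, 30, 30)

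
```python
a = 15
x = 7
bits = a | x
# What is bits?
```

Trace:
`a = 15` → a = 15
`x = 7` → x = 7
`bits = a | x` → bits = 15
So bits = 15

Answer: 15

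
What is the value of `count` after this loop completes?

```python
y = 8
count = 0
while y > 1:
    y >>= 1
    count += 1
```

Count right shifts until 1
`count` takes the values: 0 → 1 → 2 → 3

Answer: 3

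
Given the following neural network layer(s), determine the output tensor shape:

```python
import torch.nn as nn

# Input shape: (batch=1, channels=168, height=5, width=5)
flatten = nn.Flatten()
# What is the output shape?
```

Input: (1, 168, 5, 5) -> Output: (1, 4200)

Answer: (1, 4200)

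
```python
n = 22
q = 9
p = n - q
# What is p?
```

Trace:
`n = 22` → n = 22
`q = 9` → q = 9
`p = n - q` → p = 13
So p = 13

Answer: 13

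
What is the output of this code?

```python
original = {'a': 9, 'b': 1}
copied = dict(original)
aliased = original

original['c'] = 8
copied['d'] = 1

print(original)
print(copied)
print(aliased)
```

Key concept: dict() creates copy, assignment creates alias.
Step by step:
`original = {'a': 9, 'b': 1}` → original = {'a': 9, 'b': 1}
`copied = dict(original)` → copied = {'a': 9, 'b': 1}
`aliased = original` → aliased = {'a': 9, 'b': 1} (same object as original)
`original['c'] = 8` → original = {'a': 9, 'b': 1, 'c': 8} (same object as aliased); aliased = {'a': 9, 'b': 1, 'c': 8} (same object as original)
`copied['d'] = 1` → copied = {'a': 9, 'b': 1, 'd': 1}
`print(original)` → prints {'a': 9, 'b': 1, 'c': 8}
`print(copied)` → prints {'a': 9, 'b': 1, 'd': 1}
`print(aliased)` → prints {'a': 9, 'b': 1, 'c': 8}

Answer:
{'a': 9, 'b': 1, 'c': 8}
{'a': 9, 'b': 1, 'd': 1}
{'a': 9, 'b': 1, 'c': 8}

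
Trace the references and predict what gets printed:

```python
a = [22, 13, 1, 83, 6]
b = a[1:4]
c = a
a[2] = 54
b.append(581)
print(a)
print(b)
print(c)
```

Key concept: slice vs alias.
Step by step:
`a = [22, 13, 1, 83, 6]` → a = [22, 13, 1, 83, 6]
`b = a[1:4]` → b = [13, 1, 83]
`c = a` → c = [22, 13, 1, 83, 6] (same object as a)
`a[2] = 54` → a = [22, 13, 54, 83, 6] (same object as c); c = [22, 13, 54, 83, 6] (same object as a)
`b.append(581)` → b = [13, 1, 83, 581]
`print(a)` → prints [22, 13, 54, 83, 6]
`print(b)` → prints [13, 1, 83, 581]
`print(c)` → prints [22, 13, 54, 83, 6]

Answer:
[22, 13, 54, 83, 6]
[13, 1, 83, 581]
[22, 13, 54, 83, 6]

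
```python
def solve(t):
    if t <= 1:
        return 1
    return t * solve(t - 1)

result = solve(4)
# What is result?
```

solve(4) = 4 * 3 * 2 * 1 = 24

Answer: 24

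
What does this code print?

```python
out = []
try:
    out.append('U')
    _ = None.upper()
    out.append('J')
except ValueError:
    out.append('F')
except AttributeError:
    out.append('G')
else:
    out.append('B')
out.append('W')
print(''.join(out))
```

Execution trace: 'U' (try body) → 'G' (except AttributeError) → 'W' (after the try/except). Output: UGW

Answer: UGW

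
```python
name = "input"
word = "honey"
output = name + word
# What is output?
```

Trace:
`name = "input"` → name = 'input'
`word = "honey"` → word = 'honey'
`output = name + word` → output = 'inputhoney'
So output = 'inputhoney'

Answer: 'inputhoney'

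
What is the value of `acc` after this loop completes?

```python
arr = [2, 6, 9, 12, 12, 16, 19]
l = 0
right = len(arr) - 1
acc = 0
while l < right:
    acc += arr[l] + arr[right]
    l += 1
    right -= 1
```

Sum of pairs from ends
`acc` takes the values: 0 → 21 → 43 → 64

Answer: 64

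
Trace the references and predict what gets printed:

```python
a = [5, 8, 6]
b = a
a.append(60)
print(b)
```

Key concept: basic list aliasing.
Step by step:
`a = [5, 8, 6]` → a = [5, 8, 6]
`b = a` → b = [5, 8, 6] (same object as a)
`a.append(60)` → a = [5, 8, 6, 60] (same object as b); b = [5, 8, 6, 60] (same object as a)
`print(b)` → prints [5, 8, 6, 60]

Answer: [5, 8, 6, 60]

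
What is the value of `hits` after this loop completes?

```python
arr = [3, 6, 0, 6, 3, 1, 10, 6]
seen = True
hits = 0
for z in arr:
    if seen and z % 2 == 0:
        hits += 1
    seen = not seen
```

Count even values at even positions
`hits` takes the values: 0 → 1 → 2

Answer: 2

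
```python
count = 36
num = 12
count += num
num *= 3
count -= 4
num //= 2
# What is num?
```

Trace:
`count = 36` → count = 36
`num = 12` → num = 12
`count += num` → count = 48
`num *= 3` → num = 36
`count -= 4` → count = 44
`num //= 2` → num = 18
So num = 18

Answer: 18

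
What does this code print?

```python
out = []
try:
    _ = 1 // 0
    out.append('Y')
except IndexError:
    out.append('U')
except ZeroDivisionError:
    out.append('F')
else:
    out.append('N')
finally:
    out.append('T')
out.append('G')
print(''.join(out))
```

Execution trace: 'F' (except ZeroDivisionError) → 'T' (finally) → 'G' (after the try/except). Output: FTG

Answer: FTG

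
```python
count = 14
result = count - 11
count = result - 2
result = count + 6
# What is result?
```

Trace:
`count = 14` → count = 14
`result = count - 11` → result = 3
`count = result - 2` → count = 1
`result = count + 6` → result = 7
So result = 7

Answer: 7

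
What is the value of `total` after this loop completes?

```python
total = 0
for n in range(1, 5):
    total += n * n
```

Sum of squares 1² to 4² = 30
`total` takes the values: 0 → 1 → 5 → 14 → 30

Answer: 30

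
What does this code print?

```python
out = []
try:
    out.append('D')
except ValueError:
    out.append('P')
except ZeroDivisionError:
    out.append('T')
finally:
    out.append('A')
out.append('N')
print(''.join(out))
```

Execution trace: 'D' (try body, no exception) → 'A' (finally) → 'N' (after the try/except). Output: DAN

Answer: DAN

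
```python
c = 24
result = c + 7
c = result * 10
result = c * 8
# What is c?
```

Trace:
`c = 24` → c = 24
`result = c + 7` → result = 31
`c = result * 10` → c = 310
`result = c * 8` → result = 2480
So c = 310

Answer: 310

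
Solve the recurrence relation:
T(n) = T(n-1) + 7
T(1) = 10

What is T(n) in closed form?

Unrolling: T(n) = T(1) + 7·(n-1) = 10 + 7(n-1) = 7n + 3.

Answer: T(n) = 7n + 3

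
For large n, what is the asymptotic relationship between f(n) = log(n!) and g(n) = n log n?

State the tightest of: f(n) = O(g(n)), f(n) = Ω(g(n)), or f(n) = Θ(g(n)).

log(n!) vs n log n: f(n) = Θ(g(n)) — they are asymptotically equivalent (Stirling's approximation).

Answer: f(n) = Θ(g(n)) — they are asymptotically equivalent (Stirling's approximation).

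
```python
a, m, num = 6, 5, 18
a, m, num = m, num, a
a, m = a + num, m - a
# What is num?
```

Trace:
`a, m, num = 6, 5, 18` → a = 6; m = 5; num = 18
`a, m, num = m, num, a` → a = 5; m = 18; num = 6
`a, m = a + num, m - a` → a = 11; m = 13
So num = 6

Answer: 6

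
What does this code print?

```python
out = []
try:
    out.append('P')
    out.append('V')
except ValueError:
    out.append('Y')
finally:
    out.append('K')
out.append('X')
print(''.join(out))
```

Execution trace: 'P' (try body) → 'V' (try body, no exception) → 'K' (finally) → 'X' (after the try/except). Output: PVKX

Answer: PVKX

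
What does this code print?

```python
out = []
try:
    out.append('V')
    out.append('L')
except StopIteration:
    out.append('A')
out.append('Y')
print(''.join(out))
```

Execution trace: 'V' (try body) → 'L' (try body, no exception) → 'Y' (after the try/except). Output: VLY

Answer: VLY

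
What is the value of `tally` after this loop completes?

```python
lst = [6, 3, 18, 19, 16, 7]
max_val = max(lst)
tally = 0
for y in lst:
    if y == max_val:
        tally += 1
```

Count of max value 19 in [6, 3, 18, 19, 16, 7]
`tally` takes the values: 0 → 1

Answer: 1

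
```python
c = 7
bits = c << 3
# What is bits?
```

Trace:
`c = 7` → c = 7
`bits = c << 3` → bits = 56
So bits = 56

Answer: 56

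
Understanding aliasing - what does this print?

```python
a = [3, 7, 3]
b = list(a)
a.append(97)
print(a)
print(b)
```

Key concept: list() constructor creates copy.
Step by step:
`a = [3, 7, 3]` → a = [3, 7, 3]
`b = list(a)` → b = [3, 7, 3]
`a.append(97)` → a = [3, 7, 3, 97]
`print(a)` → prints [3, 7, 3, 97]
`print(b)` → prints [3, 7, 3]

Answer:
[3, 7, 3, 97]
[3, 7, 3]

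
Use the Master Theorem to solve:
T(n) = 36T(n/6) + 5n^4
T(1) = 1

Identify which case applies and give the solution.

a=36, b=6, f(n)=5n^4. log_6(36) = 2. Since c=4 > 2 and the regularity condition holds (36(n/6)^4 = (36/6^4)n^4 with 36/6^4 < 1), Case 3 applies: T(n) = Θ(f(n)) = O(n^4).

Answer: O(n^4) - Case 3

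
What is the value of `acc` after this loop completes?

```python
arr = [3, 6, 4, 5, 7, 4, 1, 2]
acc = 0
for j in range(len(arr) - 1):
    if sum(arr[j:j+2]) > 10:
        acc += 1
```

Count windows with sum > 10
`acc` takes the values: 0 → 1 → 2

Answer: 2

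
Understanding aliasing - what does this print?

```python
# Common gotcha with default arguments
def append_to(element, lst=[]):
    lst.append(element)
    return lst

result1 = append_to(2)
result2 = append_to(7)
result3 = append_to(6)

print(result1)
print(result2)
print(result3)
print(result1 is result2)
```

Key concept: mutable default argument gotcha.
Step by step:
`result1 = append_to(2)` → result1 = [2]
`result2 = append_to(7)` → result1 = [2, 7] (same object as result2); result2 = [2, 7] (same object as result1)
`result3 = append_to(6)` → result1 = [2, 7, 6] (same object as result2, result3); result2 = [2, 7, 6] (same object as result1, result3); result3 = [2, 7, 6] (same object as result1, result2)
`print(result1)` → prints [2, 7, 6]
`print(result2)` → prints [2, 7, 6]
`print(result3)` → prints [2, 7, 6]
`print(result1 is result2)` → prints True

Answer:
[2, 7, 6]
[2, 7, 6]
[2, 7, 6]
True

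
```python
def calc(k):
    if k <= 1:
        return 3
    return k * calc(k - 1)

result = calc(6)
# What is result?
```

calc(6) = 6 * 5 * 4 * 3 * 2 * 3 = 2160

Answer: 2160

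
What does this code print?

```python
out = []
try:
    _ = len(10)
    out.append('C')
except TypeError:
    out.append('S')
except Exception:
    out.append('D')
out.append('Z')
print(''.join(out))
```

Execution trace: 'S' (except TypeError) → 'Z' (after the try/except). Output: SZ

Answer: SZ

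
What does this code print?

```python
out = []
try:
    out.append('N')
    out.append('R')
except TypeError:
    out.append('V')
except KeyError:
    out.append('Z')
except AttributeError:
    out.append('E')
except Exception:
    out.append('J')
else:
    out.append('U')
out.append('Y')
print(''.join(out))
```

Execution trace: 'N' (try body) → 'R' (try body, no exception) → 'U' (else) → 'Y' (after the try/except). Output: NRUY

Answer: NRUY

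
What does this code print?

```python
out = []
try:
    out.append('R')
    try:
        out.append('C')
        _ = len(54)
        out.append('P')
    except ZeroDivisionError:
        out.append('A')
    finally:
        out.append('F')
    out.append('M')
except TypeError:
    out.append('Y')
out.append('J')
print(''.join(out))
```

Execution trace: 'R' (try body) → 'C' (inner try body) → 'F' (inner finally) → 'Y' (except TypeError) → 'J' (after the try/except). Output: RCFYJ

Answer: RCFYJ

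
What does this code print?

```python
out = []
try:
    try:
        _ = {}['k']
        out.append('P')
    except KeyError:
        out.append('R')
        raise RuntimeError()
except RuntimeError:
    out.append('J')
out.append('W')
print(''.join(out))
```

Execution trace: 'R' (inner except KeyError) → 'J' (outer except RuntimeError) → 'W' (after the try/except). Output: RJW

Answer: RJW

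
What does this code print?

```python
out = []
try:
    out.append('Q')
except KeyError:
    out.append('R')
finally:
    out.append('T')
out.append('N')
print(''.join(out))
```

Execution trace: 'Q' (try body, no exception) → 'T' (finally) → 'N' (after the try/except). Output: QTN

Answer: QTN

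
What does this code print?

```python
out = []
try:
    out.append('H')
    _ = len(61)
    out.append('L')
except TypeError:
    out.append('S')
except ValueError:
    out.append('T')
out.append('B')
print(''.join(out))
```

Execution trace: 'H' (try body) → 'S' (except TypeError) → 'B' (after the try/except). Output: HSB

Answer: HSB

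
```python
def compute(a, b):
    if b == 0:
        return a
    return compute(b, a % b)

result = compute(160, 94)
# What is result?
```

compute(160, 94) -> compute(94, 66) -> compute(66, 28) -> compute(28, 10) -> compute(10, 8) -> compute(8, 2) -> compute(2, 0) -> 2

Answer: 2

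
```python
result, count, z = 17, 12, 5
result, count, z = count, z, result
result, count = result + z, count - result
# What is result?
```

Trace:
`result, count, z = 17, 12, 5` → result = 17; count = 12; z = 5
`result, count, z = count, z, result` → result = 12; count = 5; z = 17
`result, count = result + z, count - result` → result = 29; count = -7
So result = 29

Answer: 29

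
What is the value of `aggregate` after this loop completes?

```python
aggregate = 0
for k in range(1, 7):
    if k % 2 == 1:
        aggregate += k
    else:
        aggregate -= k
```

Add odd, subtract even
`aggregate` takes the values: 0 → 1 → -1 → 2 → -2 → 3 → -3

Answer: -3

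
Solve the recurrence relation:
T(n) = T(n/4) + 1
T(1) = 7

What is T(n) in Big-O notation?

Each step divides n by 4 and adds 1. After log_4(n) steps we reach T(1)=7. So T(n) = 1·log_4(n) + 7 = O(log n).

Answer: O(log n)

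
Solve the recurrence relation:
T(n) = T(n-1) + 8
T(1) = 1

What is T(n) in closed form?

Unrolling: T(n) = T(1) + 8·(n-1) = 1 + 8(n-1) = 8n - 7.

Answer: T(n) = 8n - 7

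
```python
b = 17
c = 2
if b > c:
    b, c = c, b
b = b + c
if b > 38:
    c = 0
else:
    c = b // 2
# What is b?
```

Trace:
`b = 17` → b = 17
`c = 2` → c = 2
`if b > c: ...` → b > c is True → b = 2; c = 17
`b = b + c` → b = 19
`if b > 38: ...` → b > 38 is False, take else branch → c = 9
So b = 19

Answer: 19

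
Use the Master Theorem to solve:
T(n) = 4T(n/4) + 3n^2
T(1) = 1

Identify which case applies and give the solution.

a=4, b=4, f(n)=3n^2. log_4(4) = 1. Since c=2 > 1 and the regularity condition holds (4(n/4)^2 = (4/4^2)n^2 with 4/4^2 < 1), Case 3 applies: T(n) = Θ(f(n)) = O(n^2).

Answer: O(n^2) - Case 3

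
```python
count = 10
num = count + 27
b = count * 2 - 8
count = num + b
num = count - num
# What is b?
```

Trace:
`count = 10` → count = 10
`num = count + 27` → num = 37
`b = count * 2 - 8` → b = 12
`count = num + b` → count = 49
`num = count - num` → num = 12
So b = 12

Answer: 12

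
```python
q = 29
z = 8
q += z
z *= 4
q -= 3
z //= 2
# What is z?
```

Trace:
`q = 29` → q = 29
`z = 8` → z = 8
`q += z` → q = 37
`z *= 4` → z = 32
`q -= 3` → q = 34
`z //= 2` → z = 16
So z = 16

Answer: 16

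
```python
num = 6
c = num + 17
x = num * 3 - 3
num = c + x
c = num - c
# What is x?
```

Trace:
`num = 6` → num = 6
`c = num + 17` → c = 23
`x = num * 3 - 3` → x = 15
`num = c + x` → num = 38
`c = num - c` → c = 15
So x = 15

Answer: 15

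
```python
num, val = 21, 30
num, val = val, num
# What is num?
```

Trace:
`num, val = 21, 30` → num = 21; val = 30
`num, val = val, num` → num = 30; val = 21
So num = 30

Answer: 30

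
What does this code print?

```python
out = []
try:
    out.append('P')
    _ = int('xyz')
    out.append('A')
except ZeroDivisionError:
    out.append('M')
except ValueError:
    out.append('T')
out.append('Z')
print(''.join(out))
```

Execution trace: 'P' (try body) → 'T' (except ValueError) → 'Z' (after the try/except). Output: PTZ

Answer: PTZ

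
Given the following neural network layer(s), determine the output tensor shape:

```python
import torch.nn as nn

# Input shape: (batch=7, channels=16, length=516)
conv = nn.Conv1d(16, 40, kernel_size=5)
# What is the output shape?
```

Input: (7, 16, 516) -> Output: (7, 40, 512)

Answer: (7, 40, 512)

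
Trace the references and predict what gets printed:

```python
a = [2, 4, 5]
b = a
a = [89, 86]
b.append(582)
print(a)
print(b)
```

Key concept: rebinding vs mutation: a is rebound to a new list, b still points at the original.
Step by step:
`a = [2, 4, 5]` → a = [2, 4, 5]
`b = a` → b = [2, 4, 5] (same object as a)
`a = [89, 86]` → a = [89, 86]
`b.append(582)` → b = [2, 4, 5, 582]
`print(a)` → prints [89, 86]
`print(b)` → prints [2, 4, 5, 582]

Answer:
[89, 86]
[2, 4, 5, 582]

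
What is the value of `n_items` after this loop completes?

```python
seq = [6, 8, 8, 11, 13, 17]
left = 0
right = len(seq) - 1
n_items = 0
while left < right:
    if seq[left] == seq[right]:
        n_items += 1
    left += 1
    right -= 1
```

Count matching pairs from ends
`n_items` takes the values: 0

Answer: 0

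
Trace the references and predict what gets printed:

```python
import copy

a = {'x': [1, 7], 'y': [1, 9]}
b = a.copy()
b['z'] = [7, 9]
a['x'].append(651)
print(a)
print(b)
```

Key concept: shallow copy of dict with mutable values.
Step by step:
`a = {'x': [1, 7], 'y': [1, 9]}` → a = {'x': [1, 7], 'y': [1, 9]}
`b = a.copy()` → b = {'x': [1, 7], 'y': [1, 9]}
`b['z'] = [7, 9]` → b = {'x': [1, 7], 'y': [1, 9], 'z': [7, 9]}
`a['x'].append(651)` → a = {'x': [1, 7, 651], 'y': [1, 9]}; b = {'x': [1, 7, 651], 'y': [1, 9], 'z': [7, 9]}
`print(a)` → prints {'x': [1, 7, 651], 'y': [1, 9]}
`print(b)` → prints {'x': [1, 7, 651], 'y': [1, 9], 'z': [7, 9]}

Answer:
{'x': [1, 7, 651], 'y': [1, 9]}
{'x': [1, 7, 651], 'y': [1, 9], 'z': [7, 9]}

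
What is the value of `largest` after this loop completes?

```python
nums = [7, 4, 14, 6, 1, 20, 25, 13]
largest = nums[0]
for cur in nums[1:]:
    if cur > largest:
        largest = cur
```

Maximum of [7, 4, 14, 6, 1, 20, 25, 13]
`largest` takes the values: 7 → 14 → 20 → 25

Answer: 25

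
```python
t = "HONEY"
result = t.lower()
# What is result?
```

Trace:
`t = "HONEY"` → t = 'HONEY'
`result = t.lower()` → result = 'honey'
So result = 'honey'

Answer: 'honey'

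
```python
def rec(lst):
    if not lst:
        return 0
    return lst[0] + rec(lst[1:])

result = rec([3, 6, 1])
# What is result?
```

3 + 6 + 1 + 0 = 10

Answer: 10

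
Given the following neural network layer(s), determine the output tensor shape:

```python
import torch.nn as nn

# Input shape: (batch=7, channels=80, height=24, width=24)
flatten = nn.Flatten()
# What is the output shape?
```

Input: (7, 80, 24, 24) -> Output: (7, 46080)

Answer: (7, 46080)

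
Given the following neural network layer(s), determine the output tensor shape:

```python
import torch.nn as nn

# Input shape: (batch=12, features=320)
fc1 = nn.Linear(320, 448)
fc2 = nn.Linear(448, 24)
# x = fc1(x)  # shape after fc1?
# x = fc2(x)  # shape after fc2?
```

Input: (12, 320) -> after fc1: (12, 448) -> Output: (12, 24)

Answer: (12, 24)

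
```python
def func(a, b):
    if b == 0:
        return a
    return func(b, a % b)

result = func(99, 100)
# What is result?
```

func(99, 100) -> func(100, 99) -> func(99, 1) -> func(1, 0) -> 1

Answer: 1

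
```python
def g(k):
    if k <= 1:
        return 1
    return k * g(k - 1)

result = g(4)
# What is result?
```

g(4) = 4 * 3 * 2 * 1 = 24

Answer: 24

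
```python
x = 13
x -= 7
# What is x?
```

Trace:
`x = 13` → x = 13
`x -= 7` → x = 6
So x = 6

Answer: 6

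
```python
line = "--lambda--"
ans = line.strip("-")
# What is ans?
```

Trace:
`line = "--lambda--"` → line = '--lambda--'
`ans = line.strip("-")` → ans = 'lambda'
So ans = 'lambda'

Answer: 'lambda'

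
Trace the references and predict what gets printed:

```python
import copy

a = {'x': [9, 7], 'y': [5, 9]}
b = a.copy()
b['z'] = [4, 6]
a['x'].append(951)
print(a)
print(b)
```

Key concept: shallow copy of dict with mutable values.
Step by step:
`a = {'x': [9, 7], 'y': [5, 9]}` → a = {'x': [9, 7], 'y': [5, 9]}
`b = a.copy()` → b = {'x': [9, 7], 'y': [5, 9]}
`b['z'] = [4, 6]` → b = {'x': [9, 7], 'y': [5, 9], 'z': [4, 6]}
`a['x'].append(951)` → a = {'x': [9, 7, 951], 'y': [5, 9]}; b = {'x': [9, 7, 951], 'y': [5, 9], 'z': [4, 6]}
`print(a)` → prints {'x': [9, 7, 951], 'y': [5, 9]}
`print(b)` → prints {'x': [9, 7, 951], 'y': [5, 9], 'z': [4, 6]}

Answer:
{'x': [9, 7, 951], 'y': [5, 9]}
{'x': [9, 7, 951], 'y': [5, 9], 'z': [4, 6]}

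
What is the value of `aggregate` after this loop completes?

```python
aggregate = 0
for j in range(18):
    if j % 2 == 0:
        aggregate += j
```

Sum of even numbers 0 to 17
`aggregate` takes the values: 0 → 2 → 6 → 12 → 20 → 30 → 42 → 56 → 72

Answer: 72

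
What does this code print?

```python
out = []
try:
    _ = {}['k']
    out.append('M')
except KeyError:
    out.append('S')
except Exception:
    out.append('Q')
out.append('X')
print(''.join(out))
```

Execution trace: 'S' (except KeyError) → 'X' (after the try/except). Output: SX

Answer: SX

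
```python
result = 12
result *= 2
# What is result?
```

Trace:
`result = 12` → result = 12
`result *= 2` → result = 24
So result = 24

Answer: 24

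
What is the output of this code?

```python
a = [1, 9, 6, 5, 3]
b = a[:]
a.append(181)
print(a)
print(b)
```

Key concept: slice [:] creates copy.
Step by step:
`a = [1, 9, 6, 5, 3]` → a = [1, 9, 6, 5, 3]
`b = a[:]` → b = [1, 9, 6, 5, 3]
`a.append(181)` → a = [1, 9, 6, 5, 3, 181]
`print(a)` → prints [1, 9, 6, 5, 3, 181]
`print(b)` → prints [1, 9, 6, 5, 3]

Answer:
[1, 9, 6, 5, 3, 181]
[1, 9, 6, 5, 3]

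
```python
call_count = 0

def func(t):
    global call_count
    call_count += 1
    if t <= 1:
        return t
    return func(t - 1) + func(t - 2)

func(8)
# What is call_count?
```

Calls(t) = 1 + Calls(t-1) + Calls(t-2); Calls(0)=Calls(1)=1. For t=8 this gives 67.

Answer: 67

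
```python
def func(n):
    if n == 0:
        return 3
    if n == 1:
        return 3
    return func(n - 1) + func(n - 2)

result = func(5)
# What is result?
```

Build up from base cases: func(0)=3, func(1)=3, func(2)=6, func(3)=9, func(4)=15, func(5)=24

Answer: 24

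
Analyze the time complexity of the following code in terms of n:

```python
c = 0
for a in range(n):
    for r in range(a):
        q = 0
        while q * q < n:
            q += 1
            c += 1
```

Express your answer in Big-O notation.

Each loop level contributes: n × n × √n. Multiplying the contributions gives O(n^2√n).

Answer: O(n^2√n)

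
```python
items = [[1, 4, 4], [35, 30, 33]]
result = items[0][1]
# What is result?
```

Trace:
`items = [[1, 4, 4], [35, 30, 33]]` → items = [[1, 4, 4], [35, 30, 33]]
`result = items[0][1]` → result = 4
So result = 4

Answer: 4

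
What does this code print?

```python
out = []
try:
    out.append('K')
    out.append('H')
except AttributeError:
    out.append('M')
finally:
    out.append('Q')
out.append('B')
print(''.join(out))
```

Execution trace: 'K' (try body) → 'H' (try body, no exception) → 'Q' (finally) → 'B' (after the try/except). Output: KHQB

Answer: KHQB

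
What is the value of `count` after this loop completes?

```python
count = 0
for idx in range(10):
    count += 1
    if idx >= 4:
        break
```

Loop breaks when idx reaches 4, count is 5
`count` takes the values: 0 → 1 → 2 → 3 → 4 → 5

Answer: 5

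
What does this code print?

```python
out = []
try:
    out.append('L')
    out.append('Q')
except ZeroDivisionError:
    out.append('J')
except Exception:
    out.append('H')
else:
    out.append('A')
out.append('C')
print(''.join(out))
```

Execution trace: 'L' (try body) → 'Q' (try body, no exception) → 'A' (else) → 'C' (after the try/except). Output: LQAC

Answer: LQAC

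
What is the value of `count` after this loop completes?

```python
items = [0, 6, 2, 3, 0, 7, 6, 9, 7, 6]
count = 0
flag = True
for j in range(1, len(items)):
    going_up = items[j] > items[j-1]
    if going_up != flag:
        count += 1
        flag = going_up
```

Count direction changes in [0, 6, 2, 3, 0, 7, 6, 9, 7, 6]
`count` takes the values: 0 → 1 → 2 → 3 → 4 → 5 → 6 → 7

Answer: 7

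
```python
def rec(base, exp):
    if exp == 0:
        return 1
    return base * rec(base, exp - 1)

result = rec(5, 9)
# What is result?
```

rec(5, 9) = 5 * 5 * 5 * 5 * 5 * 5 * 5 * 5 * 5 = 1953125

Answer: 1953125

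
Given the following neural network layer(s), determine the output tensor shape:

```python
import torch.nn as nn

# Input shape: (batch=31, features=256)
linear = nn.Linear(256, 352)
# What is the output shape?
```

Input: (31, 256) -> Output: (31, 352)

Answer: (31, 352)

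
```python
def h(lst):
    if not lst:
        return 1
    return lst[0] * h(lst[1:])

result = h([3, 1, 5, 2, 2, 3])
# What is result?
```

Product over [3, 1, 5, 2, 2, 3] = 3 * 1 * 5 * 2 * 2 * 3 = 180

Answer: 180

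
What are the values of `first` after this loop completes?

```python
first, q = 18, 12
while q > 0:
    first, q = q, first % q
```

GCD of 18 and 12
`first` takes the values: 18 → 12 → 6

Answer: 6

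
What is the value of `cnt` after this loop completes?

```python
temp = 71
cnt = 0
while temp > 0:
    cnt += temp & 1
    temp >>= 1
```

Count set bits in 71 (binary: 0b1000111)
`cnt` takes the values: 0 → 1 → 2 → 3 → 4

Answer: 4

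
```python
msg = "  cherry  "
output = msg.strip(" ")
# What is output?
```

Trace:
`msg = "  cherry  "` → msg = '  cherry  '
`output = msg.strip(" ")` → output = 'cherry'
So output = 'cherry'

Answer: 'cherry'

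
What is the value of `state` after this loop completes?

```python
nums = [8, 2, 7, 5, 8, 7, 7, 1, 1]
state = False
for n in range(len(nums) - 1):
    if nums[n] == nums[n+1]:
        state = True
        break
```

Check consecutive duplicates in [8, 2, 7, 5, 8, 7, 7, 1, 1]
`state` takes the values: False → True

Answer: True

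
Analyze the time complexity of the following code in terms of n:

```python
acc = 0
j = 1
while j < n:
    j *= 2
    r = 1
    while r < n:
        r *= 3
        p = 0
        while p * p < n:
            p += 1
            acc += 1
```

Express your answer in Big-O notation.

Each loop level contributes: log n × log n × √n. Multiplying the contributions gives O(√n log² n).

Answer: O(√n log² n)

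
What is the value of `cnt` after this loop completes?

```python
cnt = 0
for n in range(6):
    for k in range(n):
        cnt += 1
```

Triangle number: 0+1+2+...+5
`cnt` takes the values: 0 → 1 → 2 → 3 → 4 → 5 → 6 → 7 → 8 → 9 → 10 → 11 → 12 → 13 → 14 → 15

Answer: 15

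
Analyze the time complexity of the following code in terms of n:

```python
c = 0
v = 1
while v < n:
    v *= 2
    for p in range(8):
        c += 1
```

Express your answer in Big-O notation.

Each loop level contributes: log n × 1. Multiplying the contributions gives O(log n).

Answer: O(log n)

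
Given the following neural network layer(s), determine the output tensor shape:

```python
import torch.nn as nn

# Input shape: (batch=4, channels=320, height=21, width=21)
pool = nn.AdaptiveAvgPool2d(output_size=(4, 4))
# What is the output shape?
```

Input: (4, 320, 21, 21) -> Output: (4, 320, 4, 4)

Answer: (4, 320, 4, 4)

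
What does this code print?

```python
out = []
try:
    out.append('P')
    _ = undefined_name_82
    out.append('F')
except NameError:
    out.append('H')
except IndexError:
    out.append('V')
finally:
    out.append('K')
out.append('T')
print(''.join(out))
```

Execution trace: 'P' (try body) → 'H' (except NameError) → 'K' (finally) → 'T' (after the try/except). Output: PHKT

Answer: PHKT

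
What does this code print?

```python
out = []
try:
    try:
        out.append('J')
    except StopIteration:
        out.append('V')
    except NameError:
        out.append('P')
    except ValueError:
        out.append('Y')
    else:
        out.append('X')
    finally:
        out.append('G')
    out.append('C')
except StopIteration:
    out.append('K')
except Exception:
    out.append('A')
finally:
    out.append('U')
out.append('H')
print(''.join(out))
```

Execution trace: 'J' (inner try body, no exception) → 'X' (inner else) → 'G' (inner finally) → 'C' (try body, no exception) → 'U' (finally) → 'H' (after the try/except). Output: JXGCUH

Answer: JXGCUH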